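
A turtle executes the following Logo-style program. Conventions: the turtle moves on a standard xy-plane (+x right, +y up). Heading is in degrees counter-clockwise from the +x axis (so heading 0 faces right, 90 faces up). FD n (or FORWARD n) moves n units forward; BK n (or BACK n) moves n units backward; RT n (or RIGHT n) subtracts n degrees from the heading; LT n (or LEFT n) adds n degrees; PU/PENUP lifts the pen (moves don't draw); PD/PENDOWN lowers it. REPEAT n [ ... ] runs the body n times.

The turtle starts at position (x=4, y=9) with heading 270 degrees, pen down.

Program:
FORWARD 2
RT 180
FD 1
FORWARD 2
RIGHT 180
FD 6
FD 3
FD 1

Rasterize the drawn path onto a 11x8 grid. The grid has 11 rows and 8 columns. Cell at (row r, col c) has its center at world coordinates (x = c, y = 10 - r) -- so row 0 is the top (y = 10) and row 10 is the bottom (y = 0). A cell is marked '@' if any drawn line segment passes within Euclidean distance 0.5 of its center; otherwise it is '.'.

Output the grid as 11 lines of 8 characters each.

Segment 0: (4,9) -> (4,7)
Segment 1: (4,7) -> (4,8)
Segment 2: (4,8) -> (4,10)
Segment 3: (4,10) -> (4,4)
Segment 4: (4,4) -> (4,1)
Segment 5: (4,1) -> (4,0)

Answer: ....@...
....@...
....@...
....@...
....@...
....@...
....@...
....@...
....@...
....@...
....@...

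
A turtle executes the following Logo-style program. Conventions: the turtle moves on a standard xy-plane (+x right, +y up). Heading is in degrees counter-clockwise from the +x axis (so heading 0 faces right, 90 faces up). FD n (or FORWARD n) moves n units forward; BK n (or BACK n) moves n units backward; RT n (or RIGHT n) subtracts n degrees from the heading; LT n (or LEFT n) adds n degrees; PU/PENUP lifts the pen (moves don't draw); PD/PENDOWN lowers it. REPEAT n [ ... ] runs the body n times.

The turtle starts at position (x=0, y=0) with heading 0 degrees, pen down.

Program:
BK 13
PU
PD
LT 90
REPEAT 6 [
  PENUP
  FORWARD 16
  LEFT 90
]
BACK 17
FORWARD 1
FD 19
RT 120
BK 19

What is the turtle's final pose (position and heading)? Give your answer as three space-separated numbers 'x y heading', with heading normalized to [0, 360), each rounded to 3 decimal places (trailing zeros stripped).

Executing turtle program step by step:
Start: pos=(0,0), heading=0, pen down
BK 13: (0,0) -> (-13,0) [heading=0, draw]
PU: pen up
PD: pen down
LT 90: heading 0 -> 90
REPEAT 6 [
  -- iteration 1/6 --
  PU: pen up
  FD 16: (-13,0) -> (-13,16) [heading=90, move]
  LT 90: heading 90 -> 180
  -- iteration 2/6 --
  PU: pen up
  FD 16: (-13,16) -> (-29,16) [heading=180, move]
  LT 90: heading 180 -> 270
  -- iteration 3/6 --
  PU: pen up
  FD 16: (-29,16) -> (-29,0) [heading=270, move]
  LT 90: heading 270 -> 0
  -- iteration 4/6 --
  PU: pen up
  FD 16: (-29,0) -> (-13,0) [heading=0, move]
  LT 90: heading 0 -> 90
  -- iteration 5/6 --
  PU: pen up
  FD 16: (-13,0) -> (-13,16) [heading=90, move]
  LT 90: heading 90 -> 180
  -- iteration 6/6 --
  PU: pen up
  FD 16: (-13,16) -> (-29,16) [heading=180, move]
  LT 90: heading 180 -> 270
]
BK 17: (-29,16) -> (-29,33) [heading=270, move]
FD 1: (-29,33) -> (-29,32) [heading=270, move]
FD 19: (-29,32) -> (-29,13) [heading=270, move]
RT 120: heading 270 -> 150
BK 19: (-29,13) -> (-12.546,3.5) [heading=150, move]
Final: pos=(-12.546,3.5), heading=150, 1 segment(s) drawn

Answer: -12.546 3.5 150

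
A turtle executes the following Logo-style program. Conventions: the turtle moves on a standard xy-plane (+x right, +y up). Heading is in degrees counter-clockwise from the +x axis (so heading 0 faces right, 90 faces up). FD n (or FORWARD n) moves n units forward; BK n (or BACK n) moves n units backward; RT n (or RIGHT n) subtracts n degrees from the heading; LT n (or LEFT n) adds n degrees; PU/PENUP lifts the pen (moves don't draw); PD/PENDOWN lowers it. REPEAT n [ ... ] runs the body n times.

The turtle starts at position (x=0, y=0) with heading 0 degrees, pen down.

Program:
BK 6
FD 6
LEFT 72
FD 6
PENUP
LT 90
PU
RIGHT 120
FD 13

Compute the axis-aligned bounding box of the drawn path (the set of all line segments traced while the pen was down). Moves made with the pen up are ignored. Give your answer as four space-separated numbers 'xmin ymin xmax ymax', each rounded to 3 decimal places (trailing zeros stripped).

Answer: -6 0 1.854 5.706

Derivation:
Executing turtle program step by step:
Start: pos=(0,0), heading=0, pen down
BK 6: (0,0) -> (-6,0) [heading=0, draw]
FD 6: (-6,0) -> (0,0) [heading=0, draw]
LT 72: heading 0 -> 72
FD 6: (0,0) -> (1.854,5.706) [heading=72, draw]
PU: pen up
LT 90: heading 72 -> 162
PU: pen up
RT 120: heading 162 -> 42
FD 13: (1.854,5.706) -> (11.515,14.405) [heading=42, move]
Final: pos=(11.515,14.405), heading=42, 3 segment(s) drawn

Segment endpoints: x in {-6, 0, 1.854}, y in {0, 5.706}
xmin=-6, ymin=0, xmax=1.854, ymax=5.706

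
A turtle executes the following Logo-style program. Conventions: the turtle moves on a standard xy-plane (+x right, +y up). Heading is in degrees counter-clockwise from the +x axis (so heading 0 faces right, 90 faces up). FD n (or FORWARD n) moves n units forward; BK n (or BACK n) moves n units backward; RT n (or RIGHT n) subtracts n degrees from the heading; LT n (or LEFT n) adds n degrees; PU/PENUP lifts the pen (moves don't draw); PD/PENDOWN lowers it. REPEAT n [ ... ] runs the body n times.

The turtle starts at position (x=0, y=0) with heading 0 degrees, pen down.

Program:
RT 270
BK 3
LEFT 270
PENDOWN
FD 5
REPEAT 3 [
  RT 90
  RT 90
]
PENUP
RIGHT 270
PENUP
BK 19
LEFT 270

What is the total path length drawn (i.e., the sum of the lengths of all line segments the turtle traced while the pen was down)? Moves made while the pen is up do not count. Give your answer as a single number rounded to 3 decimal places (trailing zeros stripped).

Executing turtle program step by step:
Start: pos=(0,0), heading=0, pen down
RT 270: heading 0 -> 90
BK 3: (0,0) -> (0,-3) [heading=90, draw]
LT 270: heading 90 -> 0
PD: pen down
FD 5: (0,-3) -> (5,-3) [heading=0, draw]
REPEAT 3 [
  -- iteration 1/3 --
  RT 90: heading 0 -> 270
  RT 90: heading 270 -> 180
  -- iteration 2/3 --
  RT 90: heading 180 -> 90
  RT 90: heading 90 -> 0
  -- iteration 3/3 --
  RT 90: heading 0 -> 270
  RT 90: heading 270 -> 180
]
PU: pen up
RT 270: heading 180 -> 270
PU: pen up
BK 19: (5,-3) -> (5,16) [heading=270, move]
LT 270: heading 270 -> 180
Final: pos=(5,16), heading=180, 2 segment(s) drawn

Segment lengths:
  seg 1: (0,0) -> (0,-3), length = 3
  seg 2: (0,-3) -> (5,-3), length = 5
Total = 8

Answer: 8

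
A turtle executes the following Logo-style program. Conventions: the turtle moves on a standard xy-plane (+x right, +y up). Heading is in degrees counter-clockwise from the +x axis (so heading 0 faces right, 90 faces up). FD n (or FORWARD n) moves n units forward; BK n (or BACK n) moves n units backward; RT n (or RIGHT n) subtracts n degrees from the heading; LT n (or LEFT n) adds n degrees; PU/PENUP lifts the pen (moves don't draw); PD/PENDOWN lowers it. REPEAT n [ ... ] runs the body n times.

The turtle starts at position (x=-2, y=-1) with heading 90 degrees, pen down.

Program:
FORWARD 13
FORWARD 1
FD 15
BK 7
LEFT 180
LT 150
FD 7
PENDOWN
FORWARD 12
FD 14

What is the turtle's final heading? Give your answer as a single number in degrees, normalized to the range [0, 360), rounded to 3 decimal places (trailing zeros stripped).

Answer: 60

Derivation:
Executing turtle program step by step:
Start: pos=(-2,-1), heading=90, pen down
FD 13: (-2,-1) -> (-2,12) [heading=90, draw]
FD 1: (-2,12) -> (-2,13) [heading=90, draw]
FD 15: (-2,13) -> (-2,28) [heading=90, draw]
BK 7: (-2,28) -> (-2,21) [heading=90, draw]
LT 180: heading 90 -> 270
LT 150: heading 270 -> 60
FD 7: (-2,21) -> (1.5,27.062) [heading=60, draw]
PD: pen down
FD 12: (1.5,27.062) -> (7.5,37.454) [heading=60, draw]
FD 14: (7.5,37.454) -> (14.5,49.579) [heading=60, draw]
Final: pos=(14.5,49.579), heading=60, 7 segment(s) drawn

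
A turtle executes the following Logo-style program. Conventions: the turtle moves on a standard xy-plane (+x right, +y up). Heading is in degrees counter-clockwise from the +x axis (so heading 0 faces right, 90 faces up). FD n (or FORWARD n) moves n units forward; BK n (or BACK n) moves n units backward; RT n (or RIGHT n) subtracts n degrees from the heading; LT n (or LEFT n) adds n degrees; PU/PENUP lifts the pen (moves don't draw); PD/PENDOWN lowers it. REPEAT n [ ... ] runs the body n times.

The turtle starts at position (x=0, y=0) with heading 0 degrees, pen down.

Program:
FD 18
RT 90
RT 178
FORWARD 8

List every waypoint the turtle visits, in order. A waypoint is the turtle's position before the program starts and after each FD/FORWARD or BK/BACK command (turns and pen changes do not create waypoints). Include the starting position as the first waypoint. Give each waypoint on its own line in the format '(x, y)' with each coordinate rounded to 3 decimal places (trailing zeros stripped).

Answer: (0, 0)
(18, 0)
(17.721, 7.995)

Derivation:
Executing turtle program step by step:
Start: pos=(0,0), heading=0, pen down
FD 18: (0,0) -> (18,0) [heading=0, draw]
RT 90: heading 0 -> 270
RT 178: heading 270 -> 92
FD 8: (18,0) -> (17.721,7.995) [heading=92, draw]
Final: pos=(17.721,7.995), heading=92, 2 segment(s) drawn
Waypoints (3 total):
(0, 0)
(18, 0)
(17.721, 7.995)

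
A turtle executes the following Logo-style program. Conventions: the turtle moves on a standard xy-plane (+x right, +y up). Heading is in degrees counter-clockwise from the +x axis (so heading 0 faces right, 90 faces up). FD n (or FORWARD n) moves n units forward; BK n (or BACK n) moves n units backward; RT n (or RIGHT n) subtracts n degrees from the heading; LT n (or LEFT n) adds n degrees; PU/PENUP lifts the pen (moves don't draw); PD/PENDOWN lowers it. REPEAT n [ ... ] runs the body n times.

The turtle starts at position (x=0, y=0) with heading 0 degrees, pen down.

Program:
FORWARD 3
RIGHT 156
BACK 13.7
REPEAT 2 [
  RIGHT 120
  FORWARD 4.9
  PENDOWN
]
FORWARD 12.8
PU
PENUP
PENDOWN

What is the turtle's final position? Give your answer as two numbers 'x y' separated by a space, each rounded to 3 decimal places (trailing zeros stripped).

Answer: 30.347 0.042

Derivation:
Executing turtle program step by step:
Start: pos=(0,0), heading=0, pen down
FD 3: (0,0) -> (3,0) [heading=0, draw]
RT 156: heading 0 -> 204
BK 13.7: (3,0) -> (15.516,5.572) [heading=204, draw]
REPEAT 2 [
  -- iteration 1/2 --
  RT 120: heading 204 -> 84
  FD 4.9: (15.516,5.572) -> (16.028,10.445) [heading=84, draw]
  PD: pen down
  -- iteration 2/2 --
  RT 120: heading 84 -> 324
  FD 4.9: (16.028,10.445) -> (19.992,7.565) [heading=324, draw]
  PD: pen down
]
FD 12.8: (19.992,7.565) -> (30.347,0.042) [heading=324, draw]
PU: pen up
PU: pen up
PD: pen down
Final: pos=(30.347,0.042), heading=324, 5 segment(s) drawn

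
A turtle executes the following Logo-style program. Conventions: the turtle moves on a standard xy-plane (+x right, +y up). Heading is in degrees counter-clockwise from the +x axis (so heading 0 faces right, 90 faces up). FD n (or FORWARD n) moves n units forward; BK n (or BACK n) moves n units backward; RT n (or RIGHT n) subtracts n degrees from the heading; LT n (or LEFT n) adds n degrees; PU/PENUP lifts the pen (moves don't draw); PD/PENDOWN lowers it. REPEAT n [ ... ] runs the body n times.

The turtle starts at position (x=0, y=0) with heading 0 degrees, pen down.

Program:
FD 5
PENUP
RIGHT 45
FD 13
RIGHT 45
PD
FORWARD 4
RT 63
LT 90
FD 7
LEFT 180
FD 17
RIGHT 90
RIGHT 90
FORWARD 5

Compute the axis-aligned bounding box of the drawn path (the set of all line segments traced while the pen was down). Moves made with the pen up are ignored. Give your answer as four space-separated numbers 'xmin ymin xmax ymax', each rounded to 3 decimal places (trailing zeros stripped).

Executing turtle program step by step:
Start: pos=(0,0), heading=0, pen down
FD 5: (0,0) -> (5,0) [heading=0, draw]
PU: pen up
RT 45: heading 0 -> 315
FD 13: (5,0) -> (14.192,-9.192) [heading=315, move]
RT 45: heading 315 -> 270
PD: pen down
FD 4: (14.192,-9.192) -> (14.192,-13.192) [heading=270, draw]
RT 63: heading 270 -> 207
LT 90: heading 207 -> 297
FD 7: (14.192,-13.192) -> (17.37,-19.429) [heading=297, draw]
LT 180: heading 297 -> 117
FD 17: (17.37,-19.429) -> (9.652,-4.282) [heading=117, draw]
RT 90: heading 117 -> 27
RT 90: heading 27 -> 297
FD 5: (9.652,-4.282) -> (11.922,-8.737) [heading=297, draw]
Final: pos=(11.922,-8.737), heading=297, 5 segment(s) drawn

Segment endpoints: x in {0, 5, 9.652, 11.922, 14.192, 17.37}, y in {-19.429, -13.192, -9.192, -8.737, -4.282, 0}
xmin=0, ymin=-19.429, xmax=17.37, ymax=0

Answer: 0 -19.429 17.37 0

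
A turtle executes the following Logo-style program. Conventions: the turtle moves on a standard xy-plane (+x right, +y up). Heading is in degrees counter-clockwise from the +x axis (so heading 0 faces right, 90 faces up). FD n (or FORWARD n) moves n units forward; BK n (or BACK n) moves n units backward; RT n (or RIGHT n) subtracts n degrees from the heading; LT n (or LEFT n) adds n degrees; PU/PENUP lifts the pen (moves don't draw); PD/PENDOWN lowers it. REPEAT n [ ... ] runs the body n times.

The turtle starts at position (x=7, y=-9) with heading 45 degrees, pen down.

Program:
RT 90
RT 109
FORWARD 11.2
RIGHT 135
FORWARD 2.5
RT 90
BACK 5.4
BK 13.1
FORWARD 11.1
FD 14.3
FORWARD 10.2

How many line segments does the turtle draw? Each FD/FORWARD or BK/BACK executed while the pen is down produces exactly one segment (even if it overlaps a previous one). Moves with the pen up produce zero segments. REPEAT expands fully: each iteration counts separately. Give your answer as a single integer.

Executing turtle program step by step:
Start: pos=(7,-9), heading=45, pen down
RT 90: heading 45 -> 315
RT 109: heading 315 -> 206
FD 11.2: (7,-9) -> (-3.066,-13.91) [heading=206, draw]
RT 135: heading 206 -> 71
FD 2.5: (-3.066,-13.91) -> (-2.253,-11.546) [heading=71, draw]
RT 90: heading 71 -> 341
BK 5.4: (-2.253,-11.546) -> (-7.358,-9.788) [heading=341, draw]
BK 13.1: (-7.358,-9.788) -> (-19.745,-5.523) [heading=341, draw]
FD 11.1: (-19.745,-5.523) -> (-9.249,-9.137) [heading=341, draw]
FD 14.3: (-9.249,-9.137) -> (4.272,-13.792) [heading=341, draw]
FD 10.2: (4.272,-13.792) -> (13.916,-17.113) [heading=341, draw]
Final: pos=(13.916,-17.113), heading=341, 7 segment(s) drawn
Segments drawn: 7

Answer: 7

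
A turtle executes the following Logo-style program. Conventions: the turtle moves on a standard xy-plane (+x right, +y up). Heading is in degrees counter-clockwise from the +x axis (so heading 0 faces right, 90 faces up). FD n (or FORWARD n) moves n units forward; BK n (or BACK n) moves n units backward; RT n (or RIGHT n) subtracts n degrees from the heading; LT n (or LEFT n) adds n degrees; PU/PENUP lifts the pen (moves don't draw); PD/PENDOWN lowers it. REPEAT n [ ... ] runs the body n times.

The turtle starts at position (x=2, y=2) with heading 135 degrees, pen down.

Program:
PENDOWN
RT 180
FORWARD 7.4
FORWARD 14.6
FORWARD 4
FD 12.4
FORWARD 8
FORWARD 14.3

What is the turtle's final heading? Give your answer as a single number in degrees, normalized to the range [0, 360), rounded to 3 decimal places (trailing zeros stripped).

Executing turtle program step by step:
Start: pos=(2,2), heading=135, pen down
PD: pen down
RT 180: heading 135 -> 315
FD 7.4: (2,2) -> (7.233,-3.233) [heading=315, draw]
FD 14.6: (7.233,-3.233) -> (17.556,-13.556) [heading=315, draw]
FD 4: (17.556,-13.556) -> (20.385,-16.385) [heading=315, draw]
FD 12.4: (20.385,-16.385) -> (29.153,-25.153) [heading=315, draw]
FD 8: (29.153,-25.153) -> (34.81,-30.81) [heading=315, draw]
FD 14.3: (34.81,-30.81) -> (44.921,-40.921) [heading=315, draw]
Final: pos=(44.921,-40.921), heading=315, 6 segment(s) drawn

Answer: 315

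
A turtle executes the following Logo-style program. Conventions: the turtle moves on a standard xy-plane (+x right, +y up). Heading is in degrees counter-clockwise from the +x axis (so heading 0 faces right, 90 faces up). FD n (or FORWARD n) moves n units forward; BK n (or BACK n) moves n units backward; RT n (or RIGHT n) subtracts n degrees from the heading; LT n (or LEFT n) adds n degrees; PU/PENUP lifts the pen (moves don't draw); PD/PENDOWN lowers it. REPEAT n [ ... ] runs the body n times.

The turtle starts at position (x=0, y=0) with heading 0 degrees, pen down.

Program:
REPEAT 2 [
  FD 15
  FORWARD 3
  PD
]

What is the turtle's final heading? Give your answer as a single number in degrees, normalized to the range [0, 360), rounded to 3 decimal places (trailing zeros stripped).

Answer: 0

Derivation:
Executing turtle program step by step:
Start: pos=(0,0), heading=0, pen down
REPEAT 2 [
  -- iteration 1/2 --
  FD 15: (0,0) -> (15,0) [heading=0, draw]
  FD 3: (15,0) -> (18,0) [heading=0, draw]
  PD: pen down
  -- iteration 2/2 --
  FD 15: (18,0) -> (33,0) [heading=0, draw]
  FD 3: (33,0) -> (36,0) [heading=0, draw]
  PD: pen down
]
Final: pos=(36,0), heading=0, 4 segment(s) drawn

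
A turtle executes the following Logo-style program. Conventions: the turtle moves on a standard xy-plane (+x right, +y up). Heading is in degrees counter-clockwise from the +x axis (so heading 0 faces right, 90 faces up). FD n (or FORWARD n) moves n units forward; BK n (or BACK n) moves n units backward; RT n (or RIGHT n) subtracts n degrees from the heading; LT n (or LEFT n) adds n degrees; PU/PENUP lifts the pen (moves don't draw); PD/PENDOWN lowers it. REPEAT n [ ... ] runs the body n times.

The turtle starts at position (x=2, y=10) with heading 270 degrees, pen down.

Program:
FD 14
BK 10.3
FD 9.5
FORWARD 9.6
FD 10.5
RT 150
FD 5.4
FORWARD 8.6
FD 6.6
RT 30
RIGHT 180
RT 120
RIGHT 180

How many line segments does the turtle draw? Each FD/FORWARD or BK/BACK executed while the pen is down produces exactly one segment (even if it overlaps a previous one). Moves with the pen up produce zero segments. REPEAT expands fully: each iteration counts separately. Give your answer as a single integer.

Executing turtle program step by step:
Start: pos=(2,10), heading=270, pen down
FD 14: (2,10) -> (2,-4) [heading=270, draw]
BK 10.3: (2,-4) -> (2,6.3) [heading=270, draw]
FD 9.5: (2,6.3) -> (2,-3.2) [heading=270, draw]
FD 9.6: (2,-3.2) -> (2,-12.8) [heading=270, draw]
FD 10.5: (2,-12.8) -> (2,-23.3) [heading=270, draw]
RT 150: heading 270 -> 120
FD 5.4: (2,-23.3) -> (-0.7,-18.623) [heading=120, draw]
FD 8.6: (-0.7,-18.623) -> (-5,-11.176) [heading=120, draw]
FD 6.6: (-5,-11.176) -> (-8.3,-5.46) [heading=120, draw]
RT 30: heading 120 -> 90
RT 180: heading 90 -> 270
RT 120: heading 270 -> 150
RT 180: heading 150 -> 330
Final: pos=(-8.3,-5.46), heading=330, 8 segment(s) drawn
Segments drawn: 8

Answer: 8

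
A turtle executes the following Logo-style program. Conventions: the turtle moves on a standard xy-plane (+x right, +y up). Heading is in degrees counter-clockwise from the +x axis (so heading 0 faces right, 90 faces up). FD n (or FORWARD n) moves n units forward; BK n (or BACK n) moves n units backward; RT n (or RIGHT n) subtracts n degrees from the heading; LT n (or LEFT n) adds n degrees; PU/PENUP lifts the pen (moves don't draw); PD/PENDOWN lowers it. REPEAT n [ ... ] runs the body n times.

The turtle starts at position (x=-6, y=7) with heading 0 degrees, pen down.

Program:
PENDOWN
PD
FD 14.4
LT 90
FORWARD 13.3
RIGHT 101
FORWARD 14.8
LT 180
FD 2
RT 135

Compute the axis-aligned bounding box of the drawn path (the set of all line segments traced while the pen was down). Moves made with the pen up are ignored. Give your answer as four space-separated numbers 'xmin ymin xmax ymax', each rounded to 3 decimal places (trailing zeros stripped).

Executing turtle program step by step:
Start: pos=(-6,7), heading=0, pen down
PD: pen down
PD: pen down
FD 14.4: (-6,7) -> (8.4,7) [heading=0, draw]
LT 90: heading 0 -> 90
FD 13.3: (8.4,7) -> (8.4,20.3) [heading=90, draw]
RT 101: heading 90 -> 349
FD 14.8: (8.4,20.3) -> (22.928,17.476) [heading=349, draw]
LT 180: heading 349 -> 169
FD 2: (22.928,17.476) -> (20.965,17.858) [heading=169, draw]
RT 135: heading 169 -> 34
Final: pos=(20.965,17.858), heading=34, 4 segment(s) drawn

Segment endpoints: x in {-6, 8.4, 20.965, 22.928}, y in {7, 17.476, 17.858, 20.3}
xmin=-6, ymin=7, xmax=22.928, ymax=20.3

Answer: -6 7 22.928 20.3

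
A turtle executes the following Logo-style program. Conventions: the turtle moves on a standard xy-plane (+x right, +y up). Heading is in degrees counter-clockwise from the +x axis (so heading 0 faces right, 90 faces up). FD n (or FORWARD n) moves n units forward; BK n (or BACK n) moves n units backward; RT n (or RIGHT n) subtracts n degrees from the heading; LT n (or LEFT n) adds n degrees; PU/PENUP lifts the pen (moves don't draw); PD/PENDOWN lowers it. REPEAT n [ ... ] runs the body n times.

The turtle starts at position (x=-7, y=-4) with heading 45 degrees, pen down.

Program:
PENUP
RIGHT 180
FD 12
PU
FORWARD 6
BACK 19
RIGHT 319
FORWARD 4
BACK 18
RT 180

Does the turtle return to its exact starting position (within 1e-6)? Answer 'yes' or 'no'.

Executing turtle program step by step:
Start: pos=(-7,-4), heading=45, pen down
PU: pen up
RT 180: heading 45 -> 225
FD 12: (-7,-4) -> (-15.485,-12.485) [heading=225, move]
PU: pen up
FD 6: (-15.485,-12.485) -> (-19.728,-16.728) [heading=225, move]
BK 19: (-19.728,-16.728) -> (-6.293,-3.293) [heading=225, move]
RT 319: heading 225 -> 266
FD 4: (-6.293,-3.293) -> (-6.572,-7.283) [heading=266, move]
BK 18: (-6.572,-7.283) -> (-5.316,10.673) [heading=266, move]
RT 180: heading 266 -> 86
Final: pos=(-5.316,10.673), heading=86, 0 segment(s) drawn

Start position: (-7, -4)
Final position: (-5.316, 10.673)
Distance = 14.769; >= 1e-6 -> NOT closed

Answer: no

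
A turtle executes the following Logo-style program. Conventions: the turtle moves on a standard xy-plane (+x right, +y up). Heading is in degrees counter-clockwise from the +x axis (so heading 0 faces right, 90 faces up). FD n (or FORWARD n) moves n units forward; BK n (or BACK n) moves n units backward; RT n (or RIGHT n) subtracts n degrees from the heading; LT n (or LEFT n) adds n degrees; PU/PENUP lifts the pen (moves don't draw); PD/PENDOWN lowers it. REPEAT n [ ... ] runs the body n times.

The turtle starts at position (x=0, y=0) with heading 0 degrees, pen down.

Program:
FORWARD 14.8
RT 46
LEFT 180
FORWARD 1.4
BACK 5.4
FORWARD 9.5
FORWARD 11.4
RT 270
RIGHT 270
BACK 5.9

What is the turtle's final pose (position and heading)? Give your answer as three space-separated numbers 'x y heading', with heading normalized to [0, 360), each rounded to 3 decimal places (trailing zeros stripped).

Answer: -1.038 16.401 314

Derivation:
Executing turtle program step by step:
Start: pos=(0,0), heading=0, pen down
FD 14.8: (0,0) -> (14.8,0) [heading=0, draw]
RT 46: heading 0 -> 314
LT 180: heading 314 -> 134
FD 1.4: (14.8,0) -> (13.827,1.007) [heading=134, draw]
BK 5.4: (13.827,1.007) -> (17.579,-2.877) [heading=134, draw]
FD 9.5: (17.579,-2.877) -> (10.979,3.956) [heading=134, draw]
FD 11.4: (10.979,3.956) -> (3.06,12.157) [heading=134, draw]
RT 270: heading 134 -> 224
RT 270: heading 224 -> 314
BK 5.9: (3.06,12.157) -> (-1.038,16.401) [heading=314, draw]
Final: pos=(-1.038,16.401), heading=314, 6 segment(s) drawn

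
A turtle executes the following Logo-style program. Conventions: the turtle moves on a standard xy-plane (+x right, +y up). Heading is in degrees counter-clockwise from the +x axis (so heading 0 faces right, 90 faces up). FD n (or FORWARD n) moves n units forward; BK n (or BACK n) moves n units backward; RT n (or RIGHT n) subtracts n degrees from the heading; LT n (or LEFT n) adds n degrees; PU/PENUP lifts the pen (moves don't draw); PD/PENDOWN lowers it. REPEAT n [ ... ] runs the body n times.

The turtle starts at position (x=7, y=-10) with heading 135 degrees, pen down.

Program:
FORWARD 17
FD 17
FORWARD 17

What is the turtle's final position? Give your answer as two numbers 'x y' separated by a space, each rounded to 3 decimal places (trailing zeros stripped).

Answer: -29.062 26.062

Derivation:
Executing turtle program step by step:
Start: pos=(7,-10), heading=135, pen down
FD 17: (7,-10) -> (-5.021,2.021) [heading=135, draw]
FD 17: (-5.021,2.021) -> (-17.042,14.042) [heading=135, draw]
FD 17: (-17.042,14.042) -> (-29.062,26.062) [heading=135, draw]
Final: pos=(-29.062,26.062), heading=135, 3 segment(s) drawn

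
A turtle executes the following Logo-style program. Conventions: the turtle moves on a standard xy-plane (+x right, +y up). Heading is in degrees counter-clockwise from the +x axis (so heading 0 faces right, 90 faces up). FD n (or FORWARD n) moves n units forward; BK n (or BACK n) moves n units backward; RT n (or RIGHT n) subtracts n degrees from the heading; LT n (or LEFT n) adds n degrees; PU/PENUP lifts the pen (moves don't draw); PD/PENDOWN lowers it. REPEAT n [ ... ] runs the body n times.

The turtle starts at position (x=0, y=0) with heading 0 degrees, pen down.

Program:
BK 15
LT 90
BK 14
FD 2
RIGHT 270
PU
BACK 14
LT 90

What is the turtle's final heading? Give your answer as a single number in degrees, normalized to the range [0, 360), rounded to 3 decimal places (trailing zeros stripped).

Executing turtle program step by step:
Start: pos=(0,0), heading=0, pen down
BK 15: (0,0) -> (-15,0) [heading=0, draw]
LT 90: heading 0 -> 90
BK 14: (-15,0) -> (-15,-14) [heading=90, draw]
FD 2: (-15,-14) -> (-15,-12) [heading=90, draw]
RT 270: heading 90 -> 180
PU: pen up
BK 14: (-15,-12) -> (-1,-12) [heading=180, move]
LT 90: heading 180 -> 270
Final: pos=(-1,-12), heading=270, 3 segment(s) drawn

Answer: 270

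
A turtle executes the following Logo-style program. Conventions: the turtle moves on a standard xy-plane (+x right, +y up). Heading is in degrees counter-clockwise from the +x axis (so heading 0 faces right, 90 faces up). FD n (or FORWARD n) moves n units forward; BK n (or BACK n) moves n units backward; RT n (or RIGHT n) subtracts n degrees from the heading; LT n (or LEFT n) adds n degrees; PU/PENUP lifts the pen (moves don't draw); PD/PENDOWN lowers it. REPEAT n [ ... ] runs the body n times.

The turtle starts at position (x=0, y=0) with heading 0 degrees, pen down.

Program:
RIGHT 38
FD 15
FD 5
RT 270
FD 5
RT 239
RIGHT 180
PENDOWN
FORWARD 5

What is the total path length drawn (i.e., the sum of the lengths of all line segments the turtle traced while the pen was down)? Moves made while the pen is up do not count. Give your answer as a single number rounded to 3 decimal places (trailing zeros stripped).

Executing turtle program step by step:
Start: pos=(0,0), heading=0, pen down
RT 38: heading 0 -> 322
FD 15: (0,0) -> (11.82,-9.235) [heading=322, draw]
FD 5: (11.82,-9.235) -> (15.76,-12.313) [heading=322, draw]
RT 270: heading 322 -> 52
FD 5: (15.76,-12.313) -> (18.839,-8.373) [heading=52, draw]
RT 239: heading 52 -> 173
RT 180: heading 173 -> 353
PD: pen down
FD 5: (18.839,-8.373) -> (23.801,-8.983) [heading=353, draw]
Final: pos=(23.801,-8.983), heading=353, 4 segment(s) drawn

Segment lengths:
  seg 1: (0,0) -> (11.82,-9.235), length = 15
  seg 2: (11.82,-9.235) -> (15.76,-12.313), length = 5
  seg 3: (15.76,-12.313) -> (18.839,-8.373), length = 5
  seg 4: (18.839,-8.373) -> (23.801,-8.983), length = 5
Total = 30

Answer: 30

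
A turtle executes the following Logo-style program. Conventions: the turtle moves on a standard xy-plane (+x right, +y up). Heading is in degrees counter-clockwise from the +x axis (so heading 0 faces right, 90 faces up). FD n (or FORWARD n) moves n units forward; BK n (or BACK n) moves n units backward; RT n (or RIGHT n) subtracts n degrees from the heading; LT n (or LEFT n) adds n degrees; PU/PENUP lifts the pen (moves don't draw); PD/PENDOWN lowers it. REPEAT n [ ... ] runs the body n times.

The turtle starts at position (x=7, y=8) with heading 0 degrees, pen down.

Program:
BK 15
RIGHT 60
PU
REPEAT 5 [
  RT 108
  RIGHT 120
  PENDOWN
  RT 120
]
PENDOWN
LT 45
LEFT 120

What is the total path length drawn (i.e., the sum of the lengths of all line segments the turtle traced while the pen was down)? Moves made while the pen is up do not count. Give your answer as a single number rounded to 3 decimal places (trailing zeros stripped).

Executing turtle program step by step:
Start: pos=(7,8), heading=0, pen down
BK 15: (7,8) -> (-8,8) [heading=0, draw]
RT 60: heading 0 -> 300
PU: pen up
REPEAT 5 [
  -- iteration 1/5 --
  RT 108: heading 300 -> 192
  RT 120: heading 192 -> 72
  PD: pen down
  RT 120: heading 72 -> 312
  -- iteration 2/5 --
  RT 108: heading 312 -> 204
  RT 120: heading 204 -> 84
  PD: pen down
  RT 120: heading 84 -> 324
  -- iteration 3/5 --
  RT 108: heading 324 -> 216
  RT 120: heading 216 -> 96
  PD: pen down
  RT 120: heading 96 -> 336
  -- iteration 4/5 --
  RT 108: heading 336 -> 228
  RT 120: heading 228 -> 108
  PD: pen down
  RT 120: heading 108 -> 348
  -- iteration 5/5 --
  RT 108: heading 348 -> 240
  RT 120: heading 240 -> 120
  PD: pen down
  RT 120: heading 120 -> 0
]
PD: pen down
LT 45: heading 0 -> 45
LT 120: heading 45 -> 165
Final: pos=(-8,8), heading=165, 1 segment(s) drawn

Segment lengths:
  seg 1: (7,8) -> (-8,8), length = 15
Total = 15

Answer: 15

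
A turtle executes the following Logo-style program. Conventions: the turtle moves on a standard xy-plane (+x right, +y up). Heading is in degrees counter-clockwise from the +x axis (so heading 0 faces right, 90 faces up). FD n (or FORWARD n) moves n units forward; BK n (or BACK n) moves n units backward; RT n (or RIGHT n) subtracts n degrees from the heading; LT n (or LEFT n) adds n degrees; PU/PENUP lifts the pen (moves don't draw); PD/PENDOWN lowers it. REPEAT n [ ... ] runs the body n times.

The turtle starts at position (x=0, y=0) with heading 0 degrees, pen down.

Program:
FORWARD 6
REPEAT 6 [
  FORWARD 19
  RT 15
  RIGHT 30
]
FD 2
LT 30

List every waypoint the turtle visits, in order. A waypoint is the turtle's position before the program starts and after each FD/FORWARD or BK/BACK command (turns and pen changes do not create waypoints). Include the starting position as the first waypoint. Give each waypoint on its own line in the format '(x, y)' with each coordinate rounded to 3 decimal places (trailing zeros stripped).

Answer: (0, 0)
(6, 0)
(25, 0)
(38.435, -13.435)
(38.435, -32.435)
(25, -45.87)
(6, -45.87)
(-7.435, -32.435)
(-7.435, -30.435)

Derivation:
Executing turtle program step by step:
Start: pos=(0,0), heading=0, pen down
FD 6: (0,0) -> (6,0) [heading=0, draw]
REPEAT 6 [
  -- iteration 1/6 --
  FD 19: (6,0) -> (25,0) [heading=0, draw]
  RT 15: heading 0 -> 345
  RT 30: heading 345 -> 315
  -- iteration 2/6 --
  FD 19: (25,0) -> (38.435,-13.435) [heading=315, draw]
  RT 15: heading 315 -> 300
  RT 30: heading 300 -> 270
  -- iteration 3/6 --
  FD 19: (38.435,-13.435) -> (38.435,-32.435) [heading=270, draw]
  RT 15: heading 270 -> 255
  RT 30: heading 255 -> 225
  -- iteration 4/6 --
  FD 19: (38.435,-32.435) -> (25,-45.87) [heading=225, draw]
  RT 15: heading 225 -> 210
  RT 30: heading 210 -> 180
  -- iteration 5/6 --
  FD 19: (25,-45.87) -> (6,-45.87) [heading=180, draw]
  RT 15: heading 180 -> 165
  RT 30: heading 165 -> 135
  -- iteration 6/6 --
  FD 19: (6,-45.87) -> (-7.435,-32.435) [heading=135, draw]
  RT 15: heading 135 -> 120
  RT 30: heading 120 -> 90
]
FD 2: (-7.435,-32.435) -> (-7.435,-30.435) [heading=90, draw]
LT 30: heading 90 -> 120
Final: pos=(-7.435,-30.435), heading=120, 8 segment(s) drawn
Waypoints (9 total):
(0, 0)
(6, 0)
(25, 0)
(38.435, -13.435)
(38.435, -32.435)
(25, -45.87)
(6, -45.87)
(-7.435, -32.435)
(-7.435, -30.435)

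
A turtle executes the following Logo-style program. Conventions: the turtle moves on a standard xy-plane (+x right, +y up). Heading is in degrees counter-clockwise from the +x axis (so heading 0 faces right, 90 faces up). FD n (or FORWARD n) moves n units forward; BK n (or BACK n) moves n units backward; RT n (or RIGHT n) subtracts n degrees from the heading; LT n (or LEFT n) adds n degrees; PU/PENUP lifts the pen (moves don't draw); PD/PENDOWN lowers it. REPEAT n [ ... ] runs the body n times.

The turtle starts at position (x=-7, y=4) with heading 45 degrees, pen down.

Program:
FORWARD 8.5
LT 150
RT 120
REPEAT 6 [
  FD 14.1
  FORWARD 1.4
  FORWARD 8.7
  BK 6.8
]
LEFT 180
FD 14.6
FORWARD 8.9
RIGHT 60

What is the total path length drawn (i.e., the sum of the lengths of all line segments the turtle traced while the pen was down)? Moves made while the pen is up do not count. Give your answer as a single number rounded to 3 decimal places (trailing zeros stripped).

Executing turtle program step by step:
Start: pos=(-7,4), heading=45, pen down
FD 8.5: (-7,4) -> (-0.99,10.01) [heading=45, draw]
LT 150: heading 45 -> 195
RT 120: heading 195 -> 75
REPEAT 6 [
  -- iteration 1/6 --
  FD 14.1: (-0.99,10.01) -> (2.66,23.63) [heading=75, draw]
  FD 1.4: (2.66,23.63) -> (3.022,24.982) [heading=75, draw]
  FD 8.7: (3.022,24.982) -> (5.274,33.386) [heading=75, draw]
  BK 6.8: (5.274,33.386) -> (3.514,26.818) [heading=75, draw]
  -- iteration 2/6 --
  FD 14.1: (3.514,26.818) -> (7.163,40.437) [heading=75, draw]
  FD 1.4: (7.163,40.437) -> (7.526,41.789) [heading=75, draw]
  FD 8.7: (7.526,41.789) -> (9.777,50.193) [heading=75, draw]
  BK 6.8: (9.777,50.193) -> (8.017,43.625) [heading=75, draw]
  -- iteration 3/6 --
  FD 14.1: (8.017,43.625) -> (11.667,57.244) [heading=75, draw]
  FD 1.4: (11.667,57.244) -> (12.029,58.596) [heading=75, draw]
  FD 8.7: (12.029,58.596) -> (14.281,67) [heading=75, draw]
  BK 6.8: (14.281,67) -> (12.521,60.432) [heading=75, draw]
  -- iteration 4/6 --
  FD 14.1: (12.521,60.432) -> (16.17,74.051) [heading=75, draw]
  FD 1.4: (16.17,74.051) -> (16.532,75.404) [heading=75, draw]
  FD 8.7: (16.532,75.404) -> (18.784,83.807) [heading=75, draw]
  BK 6.8: (18.784,83.807) -> (17.024,77.239) [heading=75, draw]
  -- iteration 5/6 --
  FD 14.1: (17.024,77.239) -> (20.674,90.858) [heading=75, draw]
  FD 1.4: (20.674,90.858) -> (21.036,92.211) [heading=75, draw]
  FD 8.7: (21.036,92.211) -> (23.288,100.614) [heading=75, draw]
  BK 6.8: (23.288,100.614) -> (21.528,94.046) [heading=75, draw]
  -- iteration 6/6 --
  FD 14.1: (21.528,94.046) -> (25.177,107.666) [heading=75, draw]
  FD 1.4: (25.177,107.666) -> (25.539,109.018) [heading=75, draw]
  FD 8.7: (25.539,109.018) -> (27.791,117.421) [heading=75, draw]
  BK 6.8: (27.791,117.421) -> (26.031,110.853) [heading=75, draw]
]
LT 180: heading 75 -> 255
FD 14.6: (26.031,110.853) -> (22.252,96.751) [heading=255, draw]
FD 8.9: (22.252,96.751) -> (19.949,88.154) [heading=255, draw]
RT 60: heading 255 -> 195
Final: pos=(19.949,88.154), heading=195, 27 segment(s) drawn

Segment lengths:
  seg 1: (-7,4) -> (-0.99,10.01), length = 8.5
  seg 2: (-0.99,10.01) -> (2.66,23.63), length = 14.1
  seg 3: (2.66,23.63) -> (3.022,24.982), length = 1.4
  seg 4: (3.022,24.982) -> (5.274,33.386), length = 8.7
  seg 5: (5.274,33.386) -> (3.514,26.818), length = 6.8
  seg 6: (3.514,26.818) -> (7.163,40.437), length = 14.1
  seg 7: (7.163,40.437) -> (7.526,41.789), length = 1.4
  seg 8: (7.526,41.789) -> (9.777,50.193), length = 8.7
  seg 9: (9.777,50.193) -> (8.017,43.625), length = 6.8
  seg 10: (8.017,43.625) -> (11.667,57.244), length = 14.1
  seg 11: (11.667,57.244) -> (12.029,58.596), length = 1.4
  seg 12: (12.029,58.596) -> (14.281,67), length = 8.7
  seg 13: (14.281,67) -> (12.521,60.432), length = 6.8
  seg 14: (12.521,60.432) -> (16.17,74.051), length = 14.1
  seg 15: (16.17,74.051) -> (16.532,75.404), length = 1.4
  seg 16: (16.532,75.404) -> (18.784,83.807), length = 8.7
  seg 17: (18.784,83.807) -> (17.024,77.239), length = 6.8
  seg 18: (17.024,77.239) -> (20.674,90.858), length = 14.1
  seg 19: (20.674,90.858) -> (21.036,92.211), length = 1.4
  seg 20: (21.036,92.211) -> (23.288,100.614), length = 8.7
  seg 21: (23.288,100.614) -> (21.528,94.046), length = 6.8
  seg 22: (21.528,94.046) -> (25.177,107.666), length = 14.1
  seg 23: (25.177,107.666) -> (25.539,109.018), length = 1.4
  seg 24: (25.539,109.018) -> (27.791,117.421), length = 8.7
  seg 25: (27.791,117.421) -> (26.031,110.853), length = 6.8
  seg 26: (26.031,110.853) -> (22.252,96.751), length = 14.6
  seg 27: (22.252,96.751) -> (19.949,88.154), length = 8.9
Total = 218

Answer: 218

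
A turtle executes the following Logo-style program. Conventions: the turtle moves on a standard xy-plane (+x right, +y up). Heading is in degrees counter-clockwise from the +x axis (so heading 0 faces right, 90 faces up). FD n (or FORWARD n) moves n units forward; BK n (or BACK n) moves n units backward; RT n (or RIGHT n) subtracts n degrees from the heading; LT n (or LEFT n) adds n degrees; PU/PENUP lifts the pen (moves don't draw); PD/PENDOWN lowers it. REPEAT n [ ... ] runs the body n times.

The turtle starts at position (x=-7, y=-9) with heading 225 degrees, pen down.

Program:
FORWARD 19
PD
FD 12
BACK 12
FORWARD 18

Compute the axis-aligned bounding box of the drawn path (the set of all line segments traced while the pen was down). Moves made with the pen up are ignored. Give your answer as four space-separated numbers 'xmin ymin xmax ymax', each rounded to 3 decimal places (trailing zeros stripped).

Answer: -33.163 -35.163 -7 -9

Derivation:
Executing turtle program step by step:
Start: pos=(-7,-9), heading=225, pen down
FD 19: (-7,-9) -> (-20.435,-22.435) [heading=225, draw]
PD: pen down
FD 12: (-20.435,-22.435) -> (-28.92,-30.92) [heading=225, draw]
BK 12: (-28.92,-30.92) -> (-20.435,-22.435) [heading=225, draw]
FD 18: (-20.435,-22.435) -> (-33.163,-35.163) [heading=225, draw]
Final: pos=(-33.163,-35.163), heading=225, 4 segment(s) drawn

Segment endpoints: x in {-33.163, -28.92, -20.435, -7}, y in {-35.163, -30.92, -22.435, -22.435, -9}
xmin=-33.163, ymin=-35.163, xmax=-7, ymax=-9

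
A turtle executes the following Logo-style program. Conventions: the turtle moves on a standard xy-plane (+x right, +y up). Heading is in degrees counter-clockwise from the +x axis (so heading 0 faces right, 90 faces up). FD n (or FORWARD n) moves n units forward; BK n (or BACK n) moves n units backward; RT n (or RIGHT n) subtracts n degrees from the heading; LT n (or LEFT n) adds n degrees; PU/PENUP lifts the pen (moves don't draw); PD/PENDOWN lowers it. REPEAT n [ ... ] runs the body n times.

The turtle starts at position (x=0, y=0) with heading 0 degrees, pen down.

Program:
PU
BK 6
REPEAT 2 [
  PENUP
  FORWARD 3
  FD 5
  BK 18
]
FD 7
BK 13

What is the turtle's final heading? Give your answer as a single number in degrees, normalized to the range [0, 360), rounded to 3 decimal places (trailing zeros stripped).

Answer: 0

Derivation:
Executing turtle program step by step:
Start: pos=(0,0), heading=0, pen down
PU: pen up
BK 6: (0,0) -> (-6,0) [heading=0, move]
REPEAT 2 [
  -- iteration 1/2 --
  PU: pen up
  FD 3: (-6,0) -> (-3,0) [heading=0, move]
  FD 5: (-3,0) -> (2,0) [heading=0, move]
  BK 18: (2,0) -> (-16,0) [heading=0, move]
  -- iteration 2/2 --
  PU: pen up
  FD 3: (-16,0) -> (-13,0) [heading=0, move]
  FD 5: (-13,0) -> (-8,0) [heading=0, move]
  BK 18: (-8,0) -> (-26,0) [heading=0, move]
]
FD 7: (-26,0) -> (-19,0) [heading=0, move]
BK 13: (-19,0) -> (-32,0) [heading=0, move]
Final: pos=(-32,0), heading=0, 0 segment(s) drawn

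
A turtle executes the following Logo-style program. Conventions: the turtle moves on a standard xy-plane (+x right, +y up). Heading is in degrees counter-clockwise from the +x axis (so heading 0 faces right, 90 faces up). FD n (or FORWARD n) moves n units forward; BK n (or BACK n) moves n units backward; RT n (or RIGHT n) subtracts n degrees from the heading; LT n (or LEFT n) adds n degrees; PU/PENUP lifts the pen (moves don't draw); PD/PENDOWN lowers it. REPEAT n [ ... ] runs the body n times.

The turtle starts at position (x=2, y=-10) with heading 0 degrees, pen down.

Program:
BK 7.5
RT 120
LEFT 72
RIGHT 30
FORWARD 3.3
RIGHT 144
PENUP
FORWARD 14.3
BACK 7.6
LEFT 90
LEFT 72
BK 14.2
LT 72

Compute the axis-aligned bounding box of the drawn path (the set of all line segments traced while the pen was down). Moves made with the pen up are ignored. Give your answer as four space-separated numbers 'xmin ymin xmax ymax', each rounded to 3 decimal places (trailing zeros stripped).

Answer: -5.5 -13.228 2 -10

Derivation:
Executing turtle program step by step:
Start: pos=(2,-10), heading=0, pen down
BK 7.5: (2,-10) -> (-5.5,-10) [heading=0, draw]
RT 120: heading 0 -> 240
LT 72: heading 240 -> 312
RT 30: heading 312 -> 282
FD 3.3: (-5.5,-10) -> (-4.814,-13.228) [heading=282, draw]
RT 144: heading 282 -> 138
PU: pen up
FD 14.3: (-4.814,-13.228) -> (-15.441,-3.659) [heading=138, move]
BK 7.6: (-15.441,-3.659) -> (-9.793,-8.745) [heading=138, move]
LT 90: heading 138 -> 228
LT 72: heading 228 -> 300
BK 14.2: (-9.793,-8.745) -> (-16.893,3.553) [heading=300, move]
LT 72: heading 300 -> 12
Final: pos=(-16.893,3.553), heading=12, 2 segment(s) drawn

Segment endpoints: x in {-5.5, -4.814, 2}, y in {-13.228, -10}
xmin=-5.5, ymin=-13.228, xmax=2, ymax=-10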